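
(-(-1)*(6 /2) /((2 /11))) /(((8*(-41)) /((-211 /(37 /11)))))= 76593 /24272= 3.16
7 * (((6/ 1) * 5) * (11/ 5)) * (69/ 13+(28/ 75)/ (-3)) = 2334794/ 975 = 2394.66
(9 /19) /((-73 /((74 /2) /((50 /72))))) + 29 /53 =370211 /1837775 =0.20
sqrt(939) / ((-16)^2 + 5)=sqrt(939) / 261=0.12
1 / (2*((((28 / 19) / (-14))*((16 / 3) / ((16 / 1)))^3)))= -513 / 4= -128.25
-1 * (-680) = 680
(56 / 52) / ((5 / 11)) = 154 / 65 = 2.37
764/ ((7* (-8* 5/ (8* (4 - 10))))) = 4584/ 35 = 130.97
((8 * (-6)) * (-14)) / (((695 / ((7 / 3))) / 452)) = 708736 / 695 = 1019.76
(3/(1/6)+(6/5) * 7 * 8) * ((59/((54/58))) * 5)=242962/9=26995.78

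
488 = 488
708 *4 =2832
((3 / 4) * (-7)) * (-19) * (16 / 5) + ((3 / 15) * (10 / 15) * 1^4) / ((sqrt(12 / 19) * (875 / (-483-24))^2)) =319.26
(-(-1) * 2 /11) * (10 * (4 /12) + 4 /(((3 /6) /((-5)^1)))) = -20 /3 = -6.67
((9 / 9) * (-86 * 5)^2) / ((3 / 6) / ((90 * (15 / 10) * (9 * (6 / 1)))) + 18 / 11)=29654262000 / 262451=112989.71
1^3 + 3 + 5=9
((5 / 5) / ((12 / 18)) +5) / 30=13 / 60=0.22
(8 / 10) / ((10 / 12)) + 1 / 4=121 / 100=1.21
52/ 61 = 0.85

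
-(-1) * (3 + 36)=39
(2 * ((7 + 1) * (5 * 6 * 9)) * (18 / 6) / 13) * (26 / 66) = 4320 / 11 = 392.73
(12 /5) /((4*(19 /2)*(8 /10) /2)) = 3 /19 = 0.16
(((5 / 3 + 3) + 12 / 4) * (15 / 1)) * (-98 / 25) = -2254 / 5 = -450.80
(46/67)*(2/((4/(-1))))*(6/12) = -23/134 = -0.17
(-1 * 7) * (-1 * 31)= 217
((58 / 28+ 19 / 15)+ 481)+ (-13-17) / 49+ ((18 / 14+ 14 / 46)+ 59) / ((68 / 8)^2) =4734723019 / 9771090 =484.56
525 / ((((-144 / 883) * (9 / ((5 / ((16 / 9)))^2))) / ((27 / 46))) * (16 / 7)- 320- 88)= -2190391875 / 1705262056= -1.28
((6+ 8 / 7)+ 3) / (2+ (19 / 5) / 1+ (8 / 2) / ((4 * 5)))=1.69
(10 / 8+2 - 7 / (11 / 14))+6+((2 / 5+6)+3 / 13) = 19939 / 2860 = 6.97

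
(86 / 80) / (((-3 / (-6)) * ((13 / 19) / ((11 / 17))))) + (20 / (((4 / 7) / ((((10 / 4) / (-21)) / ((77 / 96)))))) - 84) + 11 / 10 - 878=-964.06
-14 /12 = -7 /6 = -1.17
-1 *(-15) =15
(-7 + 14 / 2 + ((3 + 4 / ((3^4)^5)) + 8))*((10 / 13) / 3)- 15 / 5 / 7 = 2276870214133 / 951892141473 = 2.39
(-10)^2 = 100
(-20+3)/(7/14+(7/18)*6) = -6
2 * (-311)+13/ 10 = -6207/ 10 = -620.70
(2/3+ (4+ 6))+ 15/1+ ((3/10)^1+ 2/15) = 26.10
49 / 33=1.48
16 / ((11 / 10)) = 14.55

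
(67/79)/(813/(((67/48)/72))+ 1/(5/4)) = 22445/1109863732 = 0.00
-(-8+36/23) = 148/23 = 6.43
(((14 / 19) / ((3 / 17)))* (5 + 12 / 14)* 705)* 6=1965540 / 19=103449.47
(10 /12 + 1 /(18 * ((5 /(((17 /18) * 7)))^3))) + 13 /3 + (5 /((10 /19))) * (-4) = -429153841 /13122000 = -32.70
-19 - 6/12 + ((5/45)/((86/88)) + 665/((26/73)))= 1847.73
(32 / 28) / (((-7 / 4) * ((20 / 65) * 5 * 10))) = -52 / 1225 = -0.04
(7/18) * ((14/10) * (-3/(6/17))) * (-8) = 1666/45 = 37.02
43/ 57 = 0.75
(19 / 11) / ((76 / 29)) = 29 / 44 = 0.66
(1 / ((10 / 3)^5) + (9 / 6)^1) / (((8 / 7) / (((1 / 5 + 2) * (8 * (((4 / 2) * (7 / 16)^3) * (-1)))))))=-3968067873 / 1024000000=-3.88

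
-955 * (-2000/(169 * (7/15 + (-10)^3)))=-28650000/2533817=-11.31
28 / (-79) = -28 / 79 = -0.35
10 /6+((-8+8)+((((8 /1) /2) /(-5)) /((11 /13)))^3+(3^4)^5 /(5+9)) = 1740341269889839 /6987750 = 249056029.46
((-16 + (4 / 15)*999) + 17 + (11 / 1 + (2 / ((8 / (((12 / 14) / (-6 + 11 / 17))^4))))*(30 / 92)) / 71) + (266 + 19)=742829900656362721 / 1344354850312565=552.55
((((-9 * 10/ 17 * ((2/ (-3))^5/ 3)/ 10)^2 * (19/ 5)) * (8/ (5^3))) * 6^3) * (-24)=-9961472/ 14630625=-0.68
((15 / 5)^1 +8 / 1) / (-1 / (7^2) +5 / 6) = 3234 / 239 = 13.53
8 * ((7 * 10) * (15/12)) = 700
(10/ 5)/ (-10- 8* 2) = -1/ 13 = -0.08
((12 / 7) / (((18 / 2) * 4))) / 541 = 1 / 11361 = 0.00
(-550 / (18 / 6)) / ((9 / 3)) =-550 / 9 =-61.11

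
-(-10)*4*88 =3520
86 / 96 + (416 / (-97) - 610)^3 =-10154859816213749 / 43808304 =-231802167.37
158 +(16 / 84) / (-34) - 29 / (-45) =849511 / 5355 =158.64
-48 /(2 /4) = -96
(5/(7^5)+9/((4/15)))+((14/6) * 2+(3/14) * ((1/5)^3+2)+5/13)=12857714209/327736500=39.23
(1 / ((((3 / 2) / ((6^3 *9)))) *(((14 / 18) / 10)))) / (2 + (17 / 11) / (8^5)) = 42042654720 / 5046391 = 8331.23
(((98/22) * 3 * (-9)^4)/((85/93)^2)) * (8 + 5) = 108441776079/79475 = 1364476.58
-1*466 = -466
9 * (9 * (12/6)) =162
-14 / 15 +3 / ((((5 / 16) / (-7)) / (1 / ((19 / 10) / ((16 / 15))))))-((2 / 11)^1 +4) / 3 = -41856 / 1045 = -40.05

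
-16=-16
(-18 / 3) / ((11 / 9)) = -4.91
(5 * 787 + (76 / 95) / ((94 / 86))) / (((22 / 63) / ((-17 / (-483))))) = 47169747 / 118910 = 396.68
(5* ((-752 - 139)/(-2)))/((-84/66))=-49005/28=-1750.18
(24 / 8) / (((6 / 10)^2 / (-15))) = -125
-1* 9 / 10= -9 / 10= -0.90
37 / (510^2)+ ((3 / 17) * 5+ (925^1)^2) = 222548292037 / 260100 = 855625.88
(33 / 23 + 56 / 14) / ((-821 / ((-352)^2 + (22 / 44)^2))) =-61952125 / 75532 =-820.21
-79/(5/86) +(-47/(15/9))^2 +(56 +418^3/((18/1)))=912818699/225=4056972.00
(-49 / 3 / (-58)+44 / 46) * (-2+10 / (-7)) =-19820 / 4669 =-4.25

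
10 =10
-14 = -14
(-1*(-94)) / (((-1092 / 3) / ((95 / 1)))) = -4465 / 182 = -24.53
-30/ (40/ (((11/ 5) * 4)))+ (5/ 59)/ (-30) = -11687/ 1770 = -6.60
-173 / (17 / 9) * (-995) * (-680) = -61968600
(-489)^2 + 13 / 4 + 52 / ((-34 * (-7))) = 113823247 / 476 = 239124.47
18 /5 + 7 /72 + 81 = 30491 /360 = 84.70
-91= -91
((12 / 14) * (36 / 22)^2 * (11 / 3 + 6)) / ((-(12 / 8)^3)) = -5568 / 847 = -6.57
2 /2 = 1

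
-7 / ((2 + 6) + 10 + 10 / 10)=-7 / 19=-0.37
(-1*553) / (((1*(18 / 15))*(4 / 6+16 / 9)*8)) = -8295 / 352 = -23.57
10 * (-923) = -9230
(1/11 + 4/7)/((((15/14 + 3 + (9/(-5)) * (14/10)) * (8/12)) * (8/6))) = 3825/7964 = 0.48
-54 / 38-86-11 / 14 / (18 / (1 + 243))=-117392 / 1197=-98.07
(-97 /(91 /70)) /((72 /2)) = -485 /234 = -2.07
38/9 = 4.22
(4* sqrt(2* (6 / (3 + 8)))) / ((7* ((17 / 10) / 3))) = 1.05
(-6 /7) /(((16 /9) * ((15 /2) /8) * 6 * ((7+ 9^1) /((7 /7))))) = -3 /560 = -0.01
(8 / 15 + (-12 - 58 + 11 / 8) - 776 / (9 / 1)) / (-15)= 55553 / 5400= 10.29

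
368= 368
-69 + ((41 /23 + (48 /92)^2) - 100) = -88314 /529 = -166.95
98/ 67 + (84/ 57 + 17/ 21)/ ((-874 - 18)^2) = 31112114765/ 21270485712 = 1.46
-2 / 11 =-0.18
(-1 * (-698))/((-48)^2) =349/1152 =0.30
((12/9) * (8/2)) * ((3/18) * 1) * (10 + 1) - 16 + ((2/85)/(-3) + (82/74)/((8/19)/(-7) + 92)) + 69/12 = -13498798/28842795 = -0.47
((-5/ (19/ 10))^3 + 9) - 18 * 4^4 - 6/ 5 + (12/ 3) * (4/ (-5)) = -4621.62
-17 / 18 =-0.94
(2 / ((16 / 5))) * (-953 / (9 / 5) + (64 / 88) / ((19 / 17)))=-4973305 / 15048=-330.50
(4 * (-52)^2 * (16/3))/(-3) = -173056/9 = -19228.44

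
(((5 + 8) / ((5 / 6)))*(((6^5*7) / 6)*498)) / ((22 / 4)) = 704785536 / 55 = 12814282.47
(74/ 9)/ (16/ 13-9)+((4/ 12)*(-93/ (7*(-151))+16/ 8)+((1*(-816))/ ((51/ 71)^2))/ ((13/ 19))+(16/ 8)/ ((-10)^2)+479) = -19458288027827/ 10616983650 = -1832.75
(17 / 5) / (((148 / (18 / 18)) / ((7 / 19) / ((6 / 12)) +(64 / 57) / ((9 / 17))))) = 12461 / 189810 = 0.07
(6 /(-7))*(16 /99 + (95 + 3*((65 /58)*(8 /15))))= -556714 /6699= -83.10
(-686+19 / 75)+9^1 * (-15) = -61556 / 75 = -820.75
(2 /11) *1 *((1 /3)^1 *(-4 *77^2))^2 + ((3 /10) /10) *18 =5113169843 /450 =11362599.65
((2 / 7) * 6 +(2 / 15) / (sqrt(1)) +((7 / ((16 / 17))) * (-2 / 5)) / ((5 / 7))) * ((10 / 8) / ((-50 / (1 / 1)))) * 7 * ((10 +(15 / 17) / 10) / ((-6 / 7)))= -23368933 / 4896000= -4.77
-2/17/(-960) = 1/8160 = 0.00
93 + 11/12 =1127/12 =93.92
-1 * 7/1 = -7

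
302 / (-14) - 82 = -725 / 7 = -103.57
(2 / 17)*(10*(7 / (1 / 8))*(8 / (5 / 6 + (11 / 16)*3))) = 430080 / 2363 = 182.01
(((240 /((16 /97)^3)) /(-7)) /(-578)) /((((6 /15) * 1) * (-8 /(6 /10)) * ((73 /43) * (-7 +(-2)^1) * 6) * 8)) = 196224695 /58069745664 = 0.00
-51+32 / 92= -1165 / 23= -50.65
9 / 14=0.64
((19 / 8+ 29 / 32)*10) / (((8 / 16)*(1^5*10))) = 105 / 16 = 6.56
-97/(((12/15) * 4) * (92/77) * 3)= -37345/4416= -8.46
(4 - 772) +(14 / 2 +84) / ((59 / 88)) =-37304 / 59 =-632.27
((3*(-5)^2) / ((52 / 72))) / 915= 90 / 793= 0.11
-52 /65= -4 /5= -0.80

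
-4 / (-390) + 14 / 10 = 55 / 39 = 1.41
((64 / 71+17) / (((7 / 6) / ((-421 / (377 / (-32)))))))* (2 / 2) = 102737472 / 187369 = 548.32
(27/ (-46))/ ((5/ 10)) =-27/ 23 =-1.17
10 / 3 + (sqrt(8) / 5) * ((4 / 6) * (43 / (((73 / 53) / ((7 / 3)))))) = 10 / 3 + 63812 * sqrt(2) / 3285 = 30.80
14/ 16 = 7/ 8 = 0.88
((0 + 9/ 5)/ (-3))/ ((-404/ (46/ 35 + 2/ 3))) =52/ 17675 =0.00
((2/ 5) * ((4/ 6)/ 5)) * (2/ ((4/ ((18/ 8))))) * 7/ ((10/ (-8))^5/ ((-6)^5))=83607552/ 78125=1070.18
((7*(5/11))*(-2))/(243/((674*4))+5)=-188720/150953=-1.25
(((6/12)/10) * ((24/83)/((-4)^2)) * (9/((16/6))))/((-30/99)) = -2673/265600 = -0.01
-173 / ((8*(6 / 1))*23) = -173 / 1104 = -0.16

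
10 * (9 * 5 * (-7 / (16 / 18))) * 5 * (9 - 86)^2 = -420217875 / 4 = -105054468.75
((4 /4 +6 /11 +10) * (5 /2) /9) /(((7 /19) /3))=12065 /462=26.11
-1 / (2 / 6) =-3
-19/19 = -1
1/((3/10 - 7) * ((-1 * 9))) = 10/603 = 0.02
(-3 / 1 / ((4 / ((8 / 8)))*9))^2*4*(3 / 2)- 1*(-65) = 1561 / 24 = 65.04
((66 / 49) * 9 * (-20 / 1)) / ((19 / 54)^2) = -34642080 / 17689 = -1958.40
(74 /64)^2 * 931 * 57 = 72648723 /1024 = 70946.02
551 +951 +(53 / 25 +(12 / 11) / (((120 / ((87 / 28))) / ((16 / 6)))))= 1504.20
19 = 19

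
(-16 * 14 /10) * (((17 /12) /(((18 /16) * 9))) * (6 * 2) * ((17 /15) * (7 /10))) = -906304 /30375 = -29.84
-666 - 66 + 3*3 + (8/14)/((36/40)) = -45509/63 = -722.37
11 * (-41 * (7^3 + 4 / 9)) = -1394041 / 9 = -154893.44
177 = 177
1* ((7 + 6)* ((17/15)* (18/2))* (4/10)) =1326/25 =53.04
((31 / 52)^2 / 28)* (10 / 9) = 4805 / 340704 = 0.01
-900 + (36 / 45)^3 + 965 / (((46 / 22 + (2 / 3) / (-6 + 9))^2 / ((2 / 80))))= -46933601083 / 52441000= -894.98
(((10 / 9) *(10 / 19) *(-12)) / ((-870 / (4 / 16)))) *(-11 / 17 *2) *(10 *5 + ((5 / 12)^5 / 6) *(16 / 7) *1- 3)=-1688652515 / 13766342688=-0.12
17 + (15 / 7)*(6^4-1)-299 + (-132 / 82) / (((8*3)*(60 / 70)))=2453035 / 984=2492.92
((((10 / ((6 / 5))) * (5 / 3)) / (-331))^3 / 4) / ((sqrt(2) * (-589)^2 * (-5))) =390625 * sqrt(2) / 73372292076908952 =0.00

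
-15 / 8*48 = -90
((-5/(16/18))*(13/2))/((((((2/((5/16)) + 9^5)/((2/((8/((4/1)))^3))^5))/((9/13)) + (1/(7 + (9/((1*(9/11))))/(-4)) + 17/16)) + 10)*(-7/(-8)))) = -3580200/7484105983291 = -0.00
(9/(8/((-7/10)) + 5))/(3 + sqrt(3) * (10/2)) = 7/110 - 7 * sqrt(3)/66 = -0.12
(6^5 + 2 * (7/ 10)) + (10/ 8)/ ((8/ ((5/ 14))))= 17421501/ 2240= 7777.46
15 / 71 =0.21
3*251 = 753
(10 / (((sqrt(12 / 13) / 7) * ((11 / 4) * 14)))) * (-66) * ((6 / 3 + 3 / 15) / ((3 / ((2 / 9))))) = -88 * sqrt(39) / 27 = -20.35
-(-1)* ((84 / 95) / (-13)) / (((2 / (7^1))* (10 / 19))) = -147 / 325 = -0.45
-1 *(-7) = 7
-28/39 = -0.72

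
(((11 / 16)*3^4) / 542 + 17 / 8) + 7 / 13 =311851 / 112736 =2.77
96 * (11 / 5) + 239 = 2251 / 5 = 450.20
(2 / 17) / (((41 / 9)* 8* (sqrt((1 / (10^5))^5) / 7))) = 15750000000000* sqrt(10) / 697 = 71457493755.60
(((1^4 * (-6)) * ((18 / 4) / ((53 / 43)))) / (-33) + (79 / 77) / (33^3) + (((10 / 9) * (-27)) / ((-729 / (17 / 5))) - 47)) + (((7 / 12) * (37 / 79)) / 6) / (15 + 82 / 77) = -47666991092168897 / 1031900212190232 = -46.19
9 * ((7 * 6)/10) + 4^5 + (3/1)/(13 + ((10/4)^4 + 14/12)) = 1061.86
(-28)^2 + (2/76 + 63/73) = 2177283/2774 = 784.89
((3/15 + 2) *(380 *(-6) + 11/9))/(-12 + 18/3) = 225599/270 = 835.55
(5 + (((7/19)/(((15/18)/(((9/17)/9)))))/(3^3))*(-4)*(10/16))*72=359.83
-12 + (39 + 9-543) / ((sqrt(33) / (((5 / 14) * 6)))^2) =-3963 / 49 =-80.88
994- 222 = 772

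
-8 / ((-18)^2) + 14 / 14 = 79 / 81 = 0.98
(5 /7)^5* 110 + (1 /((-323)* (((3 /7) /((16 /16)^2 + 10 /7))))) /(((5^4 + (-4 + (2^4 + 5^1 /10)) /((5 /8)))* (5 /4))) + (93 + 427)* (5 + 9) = 22555090298522 /3089546775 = 7300.45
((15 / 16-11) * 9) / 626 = -1449 / 10016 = -0.14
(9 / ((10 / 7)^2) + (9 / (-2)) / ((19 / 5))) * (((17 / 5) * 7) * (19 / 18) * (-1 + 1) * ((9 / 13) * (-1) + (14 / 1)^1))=0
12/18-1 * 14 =-40/3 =-13.33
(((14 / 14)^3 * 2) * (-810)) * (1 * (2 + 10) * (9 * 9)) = -1574640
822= 822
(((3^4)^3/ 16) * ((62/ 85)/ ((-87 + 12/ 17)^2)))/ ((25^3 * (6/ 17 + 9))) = 19593333/ 880098125000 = 0.00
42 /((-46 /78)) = -1638 /23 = -71.22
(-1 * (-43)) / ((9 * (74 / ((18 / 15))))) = 0.08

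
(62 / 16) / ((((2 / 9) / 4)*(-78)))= -93 / 104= -0.89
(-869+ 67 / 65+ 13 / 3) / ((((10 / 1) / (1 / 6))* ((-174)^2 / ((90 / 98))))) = -168409 / 385716240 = -0.00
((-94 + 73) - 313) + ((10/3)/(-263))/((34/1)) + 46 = -3862949/13413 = -288.00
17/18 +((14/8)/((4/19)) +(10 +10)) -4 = 3637/144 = 25.26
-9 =-9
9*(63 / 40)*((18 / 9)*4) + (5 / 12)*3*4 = 592 / 5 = 118.40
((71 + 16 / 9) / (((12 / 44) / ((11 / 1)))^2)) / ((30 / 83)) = 327554.72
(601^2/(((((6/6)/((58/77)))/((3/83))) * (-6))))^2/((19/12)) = 1316664510950892/776052739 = 1696617.31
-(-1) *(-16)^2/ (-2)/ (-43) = 128/ 43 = 2.98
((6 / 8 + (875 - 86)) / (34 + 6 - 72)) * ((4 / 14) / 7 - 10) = 192699 / 784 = 245.79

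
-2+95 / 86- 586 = -50473 / 86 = -586.90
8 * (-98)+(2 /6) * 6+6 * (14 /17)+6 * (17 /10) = -65183 /85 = -766.86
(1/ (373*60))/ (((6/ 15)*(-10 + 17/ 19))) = -19/ 1548696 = -0.00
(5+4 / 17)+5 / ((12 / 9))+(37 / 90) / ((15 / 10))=85001 / 9180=9.26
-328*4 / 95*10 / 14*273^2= -13968864 / 19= -735203.37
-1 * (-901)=901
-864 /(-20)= 43.20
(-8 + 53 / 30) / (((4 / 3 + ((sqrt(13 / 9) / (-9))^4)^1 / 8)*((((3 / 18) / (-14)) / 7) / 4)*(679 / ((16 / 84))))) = 8480381184 / 2749403405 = 3.08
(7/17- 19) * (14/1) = -4424/17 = -260.24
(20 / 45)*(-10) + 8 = 32 / 9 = 3.56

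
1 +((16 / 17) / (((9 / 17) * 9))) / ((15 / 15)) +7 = 664 / 81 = 8.20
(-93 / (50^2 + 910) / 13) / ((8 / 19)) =-57 / 11440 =-0.00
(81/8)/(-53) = -81/424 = -0.19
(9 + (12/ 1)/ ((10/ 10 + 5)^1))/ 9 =11/ 9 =1.22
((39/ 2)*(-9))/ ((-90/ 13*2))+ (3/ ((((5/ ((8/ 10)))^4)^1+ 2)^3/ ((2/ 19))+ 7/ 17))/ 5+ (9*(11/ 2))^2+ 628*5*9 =23752633932488080548594687/ 773124106265535161720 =30722.93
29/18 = 1.61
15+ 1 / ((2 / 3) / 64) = 111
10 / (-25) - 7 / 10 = -11 / 10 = -1.10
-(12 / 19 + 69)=-1323 / 19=-69.63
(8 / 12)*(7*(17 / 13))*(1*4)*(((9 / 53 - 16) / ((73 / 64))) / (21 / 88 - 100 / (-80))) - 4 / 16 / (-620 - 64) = -4102567130645 / 18027249552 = -227.58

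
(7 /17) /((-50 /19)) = -0.16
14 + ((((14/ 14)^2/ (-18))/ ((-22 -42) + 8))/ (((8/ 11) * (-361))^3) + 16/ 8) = 388483056007885/ 24280191000576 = 16.00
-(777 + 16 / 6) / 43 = -2339 / 129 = -18.13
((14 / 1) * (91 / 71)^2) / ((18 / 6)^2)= 115934 / 45369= 2.56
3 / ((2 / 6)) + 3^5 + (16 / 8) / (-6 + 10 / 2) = 250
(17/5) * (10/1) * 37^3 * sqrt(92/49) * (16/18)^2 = 220441856 * sqrt(23)/567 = 1864553.80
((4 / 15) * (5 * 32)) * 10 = 1280 / 3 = 426.67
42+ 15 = 57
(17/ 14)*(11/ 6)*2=187/ 42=4.45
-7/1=-7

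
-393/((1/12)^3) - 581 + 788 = -678897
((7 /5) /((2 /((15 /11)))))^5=4084101 /5153632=0.79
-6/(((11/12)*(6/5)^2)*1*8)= -25/44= -0.57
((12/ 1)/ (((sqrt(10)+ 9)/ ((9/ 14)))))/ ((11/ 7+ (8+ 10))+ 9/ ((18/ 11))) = 36/ 923- 4*sqrt(10)/ 923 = 0.03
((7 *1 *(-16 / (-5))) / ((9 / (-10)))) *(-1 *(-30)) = -2240 / 3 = -746.67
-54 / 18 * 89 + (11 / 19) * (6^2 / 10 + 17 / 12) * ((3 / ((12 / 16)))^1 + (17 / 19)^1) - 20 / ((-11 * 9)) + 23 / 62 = -5588532461 / 22158180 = -252.21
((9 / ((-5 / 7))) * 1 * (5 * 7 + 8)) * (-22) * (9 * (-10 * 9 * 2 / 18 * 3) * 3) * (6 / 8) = -7241157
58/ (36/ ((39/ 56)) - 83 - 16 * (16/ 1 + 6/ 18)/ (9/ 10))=-20358/ 112909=-0.18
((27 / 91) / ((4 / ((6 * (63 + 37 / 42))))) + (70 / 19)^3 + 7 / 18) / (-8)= -12398699933 / 1258324704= -9.85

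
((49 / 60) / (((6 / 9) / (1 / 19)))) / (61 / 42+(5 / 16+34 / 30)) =686 / 30837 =0.02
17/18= 0.94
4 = 4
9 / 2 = 4.50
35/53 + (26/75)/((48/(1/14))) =882689/1335600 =0.66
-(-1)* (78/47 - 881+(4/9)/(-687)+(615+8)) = -74492972/290601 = -256.34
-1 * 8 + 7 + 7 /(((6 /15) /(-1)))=-37 /2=-18.50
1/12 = 0.08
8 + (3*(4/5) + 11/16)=887/80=11.09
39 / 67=0.58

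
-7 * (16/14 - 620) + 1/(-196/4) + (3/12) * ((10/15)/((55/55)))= 4332.15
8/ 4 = 2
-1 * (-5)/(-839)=-5/839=-0.01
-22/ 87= -0.25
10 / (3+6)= 10 / 9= 1.11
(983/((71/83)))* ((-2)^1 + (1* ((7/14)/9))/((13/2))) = -19010237/8307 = -2288.46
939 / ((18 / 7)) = 2191 / 6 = 365.17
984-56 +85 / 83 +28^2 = 142181 / 83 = 1713.02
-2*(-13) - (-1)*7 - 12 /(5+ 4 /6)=525 /17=30.88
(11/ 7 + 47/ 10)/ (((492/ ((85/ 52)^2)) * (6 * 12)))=634355/ 1341010944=0.00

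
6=6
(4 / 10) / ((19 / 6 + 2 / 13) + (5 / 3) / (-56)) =4368 / 35935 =0.12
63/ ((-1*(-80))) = 63/ 80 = 0.79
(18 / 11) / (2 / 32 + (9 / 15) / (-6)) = -480 / 11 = -43.64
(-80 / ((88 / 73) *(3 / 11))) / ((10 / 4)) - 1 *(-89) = -8.33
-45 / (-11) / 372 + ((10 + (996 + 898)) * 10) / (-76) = -6492355 / 25916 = -250.52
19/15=1.27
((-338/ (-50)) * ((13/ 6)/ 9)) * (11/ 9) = 24167/ 12150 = 1.99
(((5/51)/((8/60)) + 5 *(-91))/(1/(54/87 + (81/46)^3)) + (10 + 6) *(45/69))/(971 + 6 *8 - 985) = -264094001985/3263092064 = -80.93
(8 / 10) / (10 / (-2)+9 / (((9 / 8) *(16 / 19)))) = 8 / 45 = 0.18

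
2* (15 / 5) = 6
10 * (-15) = -150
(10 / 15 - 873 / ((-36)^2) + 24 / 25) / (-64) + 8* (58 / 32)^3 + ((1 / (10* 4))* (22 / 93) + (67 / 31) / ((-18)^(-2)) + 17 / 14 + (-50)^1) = 34952669803 / 49996800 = 699.10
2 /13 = 0.15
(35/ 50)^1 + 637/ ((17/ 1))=6489/ 170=38.17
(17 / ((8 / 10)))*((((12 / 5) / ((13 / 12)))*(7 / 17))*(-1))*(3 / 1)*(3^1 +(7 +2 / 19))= -145152 / 247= -587.66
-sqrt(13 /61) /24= -0.02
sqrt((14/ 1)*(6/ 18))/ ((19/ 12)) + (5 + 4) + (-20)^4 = 4*sqrt(42)/ 19 + 160009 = 160010.36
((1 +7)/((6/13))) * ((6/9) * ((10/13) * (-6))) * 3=-160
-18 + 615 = 597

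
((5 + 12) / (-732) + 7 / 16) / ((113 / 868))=263221 / 82716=3.18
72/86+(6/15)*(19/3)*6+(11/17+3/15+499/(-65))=437487/47515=9.21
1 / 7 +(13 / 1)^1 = 92 / 7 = 13.14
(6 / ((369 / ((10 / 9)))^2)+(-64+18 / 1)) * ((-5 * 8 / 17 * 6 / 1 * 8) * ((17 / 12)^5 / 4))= 7411.19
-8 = -8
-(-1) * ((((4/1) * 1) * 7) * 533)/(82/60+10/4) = 111930/29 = 3859.66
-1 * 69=-69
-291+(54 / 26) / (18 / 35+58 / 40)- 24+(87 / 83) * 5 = -18319902 / 59345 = -308.70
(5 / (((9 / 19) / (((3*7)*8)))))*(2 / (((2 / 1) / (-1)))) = -5320 / 3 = -1773.33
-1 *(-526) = 526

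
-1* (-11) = 11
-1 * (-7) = 7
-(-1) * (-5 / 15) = -1 / 3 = -0.33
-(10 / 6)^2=-25 / 9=-2.78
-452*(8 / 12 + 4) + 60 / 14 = -44206 / 21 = -2105.05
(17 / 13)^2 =289 / 169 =1.71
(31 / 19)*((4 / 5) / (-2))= -62 / 95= -0.65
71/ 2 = 35.50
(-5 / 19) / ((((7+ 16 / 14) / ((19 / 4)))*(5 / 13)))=-91 / 228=-0.40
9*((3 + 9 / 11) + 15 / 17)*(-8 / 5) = -63288 / 935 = -67.69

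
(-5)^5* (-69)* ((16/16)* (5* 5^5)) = 3369140625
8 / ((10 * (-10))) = -2 / 25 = -0.08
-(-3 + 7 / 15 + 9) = -97 / 15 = -6.47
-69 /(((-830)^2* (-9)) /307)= 7061 /2066700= 0.00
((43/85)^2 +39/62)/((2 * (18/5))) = 396413/3225240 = 0.12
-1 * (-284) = 284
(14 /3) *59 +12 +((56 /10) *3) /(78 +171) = 357814 /1245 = 287.40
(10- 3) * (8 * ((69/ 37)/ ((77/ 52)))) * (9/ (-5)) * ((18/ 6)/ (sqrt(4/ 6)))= -387504 * sqrt(6)/ 2035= -466.43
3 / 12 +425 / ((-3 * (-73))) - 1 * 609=-531565 / 876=-606.81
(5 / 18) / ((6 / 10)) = 25 / 54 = 0.46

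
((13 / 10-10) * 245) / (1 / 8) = -17052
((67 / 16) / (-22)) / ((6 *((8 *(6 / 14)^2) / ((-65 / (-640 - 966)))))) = -213395 / 244214784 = -0.00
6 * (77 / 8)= 231 / 4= 57.75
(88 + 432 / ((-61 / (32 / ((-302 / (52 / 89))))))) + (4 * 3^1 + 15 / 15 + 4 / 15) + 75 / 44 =55950220459 / 541054140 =103.41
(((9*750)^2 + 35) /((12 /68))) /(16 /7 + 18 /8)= 56923272.07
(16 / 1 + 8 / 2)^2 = 400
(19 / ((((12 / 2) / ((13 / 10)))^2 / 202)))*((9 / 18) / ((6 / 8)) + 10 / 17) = 2594488 / 11475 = 226.10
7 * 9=63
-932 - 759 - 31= -1722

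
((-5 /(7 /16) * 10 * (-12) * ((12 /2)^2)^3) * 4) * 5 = 8957952000 /7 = 1279707428.57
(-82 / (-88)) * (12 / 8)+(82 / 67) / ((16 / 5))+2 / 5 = 8034 / 3685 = 2.18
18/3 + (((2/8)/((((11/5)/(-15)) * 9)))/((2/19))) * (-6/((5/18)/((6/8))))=3093/88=35.15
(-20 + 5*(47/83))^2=2030625/6889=294.76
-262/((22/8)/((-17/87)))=17816/957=18.62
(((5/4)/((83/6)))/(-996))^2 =25/3037332544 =0.00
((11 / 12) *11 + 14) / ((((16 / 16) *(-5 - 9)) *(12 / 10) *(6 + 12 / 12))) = -1445 / 7056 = -0.20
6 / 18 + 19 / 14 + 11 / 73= 5645 / 3066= 1.84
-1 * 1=-1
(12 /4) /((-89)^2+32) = 0.00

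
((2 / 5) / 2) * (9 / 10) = 9 / 50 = 0.18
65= 65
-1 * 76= -76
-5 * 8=-40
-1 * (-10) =10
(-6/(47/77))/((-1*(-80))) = -231/1880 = -0.12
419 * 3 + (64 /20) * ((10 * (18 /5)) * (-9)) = 1101 /5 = 220.20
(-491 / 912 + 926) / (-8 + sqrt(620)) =844021 / 63384 + 844021* sqrt(155) / 253536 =54.76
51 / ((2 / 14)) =357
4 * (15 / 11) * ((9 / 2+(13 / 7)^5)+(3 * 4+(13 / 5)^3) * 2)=2161638246 / 4621925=467.69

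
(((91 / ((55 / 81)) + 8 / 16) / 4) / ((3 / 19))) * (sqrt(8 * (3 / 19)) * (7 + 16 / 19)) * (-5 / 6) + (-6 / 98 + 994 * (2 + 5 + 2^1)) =438351 / 49 - 2204753 * sqrt(114) / 15048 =7381.59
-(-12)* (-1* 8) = -96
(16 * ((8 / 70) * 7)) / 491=64 / 2455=0.03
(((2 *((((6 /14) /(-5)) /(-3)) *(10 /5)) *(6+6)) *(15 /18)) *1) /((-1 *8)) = -1 /7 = -0.14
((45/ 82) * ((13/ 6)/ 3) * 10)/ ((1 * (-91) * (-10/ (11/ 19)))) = 55/ 21812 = 0.00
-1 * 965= -965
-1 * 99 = -99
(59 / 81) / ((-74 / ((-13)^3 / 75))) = 129623 / 449550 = 0.29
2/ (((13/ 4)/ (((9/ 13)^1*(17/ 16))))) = 153/ 338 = 0.45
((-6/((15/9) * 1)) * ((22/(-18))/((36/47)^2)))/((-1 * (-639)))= 24299/2070360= 0.01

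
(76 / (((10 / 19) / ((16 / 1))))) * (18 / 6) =6931.20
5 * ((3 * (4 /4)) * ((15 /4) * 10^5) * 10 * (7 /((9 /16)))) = 700000000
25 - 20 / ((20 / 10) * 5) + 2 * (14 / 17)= 24.65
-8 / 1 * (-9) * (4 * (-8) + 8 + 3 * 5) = -648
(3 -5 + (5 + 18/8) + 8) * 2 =53/2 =26.50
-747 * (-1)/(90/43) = 3569/10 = 356.90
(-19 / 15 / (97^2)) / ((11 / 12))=-76 / 517495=-0.00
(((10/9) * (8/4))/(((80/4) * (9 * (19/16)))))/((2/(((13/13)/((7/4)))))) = 32/10773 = 0.00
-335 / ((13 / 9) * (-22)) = 3015 / 286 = 10.54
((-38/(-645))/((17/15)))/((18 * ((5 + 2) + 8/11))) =0.00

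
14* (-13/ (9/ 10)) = -1820/ 9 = -202.22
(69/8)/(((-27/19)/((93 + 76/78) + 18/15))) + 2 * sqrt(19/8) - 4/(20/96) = -8379851/14040 + sqrt(38)/2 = -593.77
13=13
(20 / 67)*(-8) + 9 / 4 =-37 / 268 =-0.14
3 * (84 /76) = 63 /19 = 3.32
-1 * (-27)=27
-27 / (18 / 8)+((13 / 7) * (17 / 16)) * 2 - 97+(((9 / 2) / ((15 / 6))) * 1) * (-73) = -66207 / 280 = -236.45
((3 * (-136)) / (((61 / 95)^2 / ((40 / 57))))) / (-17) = 152000 / 3721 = 40.85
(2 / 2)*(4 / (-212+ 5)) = -0.02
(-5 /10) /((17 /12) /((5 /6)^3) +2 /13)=-1625 /8456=-0.19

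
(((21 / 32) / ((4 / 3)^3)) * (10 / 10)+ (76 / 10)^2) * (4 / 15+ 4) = 2971487 / 12000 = 247.62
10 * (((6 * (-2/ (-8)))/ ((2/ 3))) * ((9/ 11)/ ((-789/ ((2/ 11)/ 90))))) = -3/ 63646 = -0.00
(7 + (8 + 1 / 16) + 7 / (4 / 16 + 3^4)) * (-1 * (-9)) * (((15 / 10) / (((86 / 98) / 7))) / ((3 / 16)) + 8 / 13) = 1595862207 / 181675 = 8784.16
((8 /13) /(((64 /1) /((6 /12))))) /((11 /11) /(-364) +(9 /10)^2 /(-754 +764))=875 /14242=0.06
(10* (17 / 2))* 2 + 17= 187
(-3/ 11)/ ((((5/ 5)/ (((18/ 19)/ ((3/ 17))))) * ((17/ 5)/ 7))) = -630/ 209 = -3.01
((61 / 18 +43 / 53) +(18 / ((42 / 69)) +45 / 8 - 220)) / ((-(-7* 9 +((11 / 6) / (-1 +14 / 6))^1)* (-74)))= 283781 / 7165494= 0.04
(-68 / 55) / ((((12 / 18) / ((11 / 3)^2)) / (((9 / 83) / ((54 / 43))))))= -8041 / 3735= -2.15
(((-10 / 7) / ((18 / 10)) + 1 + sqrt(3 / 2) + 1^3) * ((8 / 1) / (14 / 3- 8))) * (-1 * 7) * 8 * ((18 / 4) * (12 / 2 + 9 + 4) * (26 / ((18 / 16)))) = 4805632 / 15 + 663936 * sqrt(6) / 5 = 645636.35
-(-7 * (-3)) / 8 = -21 / 8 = -2.62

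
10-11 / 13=119 / 13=9.15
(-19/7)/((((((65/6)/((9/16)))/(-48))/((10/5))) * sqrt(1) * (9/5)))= 684/91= 7.52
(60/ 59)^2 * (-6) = -21600/ 3481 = -6.21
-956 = -956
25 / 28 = 0.89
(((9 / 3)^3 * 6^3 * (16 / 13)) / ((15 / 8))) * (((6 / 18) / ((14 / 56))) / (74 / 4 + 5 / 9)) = 5971968 / 22295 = 267.86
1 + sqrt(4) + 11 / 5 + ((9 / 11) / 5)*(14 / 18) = 293 / 55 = 5.33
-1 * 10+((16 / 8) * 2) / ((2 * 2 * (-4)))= -41 / 4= -10.25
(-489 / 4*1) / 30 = -163 / 40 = -4.08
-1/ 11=-0.09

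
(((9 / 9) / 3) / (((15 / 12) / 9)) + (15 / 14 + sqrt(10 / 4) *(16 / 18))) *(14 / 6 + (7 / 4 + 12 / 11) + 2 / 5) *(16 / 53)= 58864 *sqrt(10) / 78705 + 595998 / 102025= 8.21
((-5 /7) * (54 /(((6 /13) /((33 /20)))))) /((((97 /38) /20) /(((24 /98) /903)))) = -2934360 /10014571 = -0.29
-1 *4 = -4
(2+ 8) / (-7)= -10 / 7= -1.43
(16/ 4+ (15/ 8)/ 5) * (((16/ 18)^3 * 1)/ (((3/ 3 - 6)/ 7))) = -3136/ 729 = -4.30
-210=-210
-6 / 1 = -6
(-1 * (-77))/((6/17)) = 1309/6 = 218.17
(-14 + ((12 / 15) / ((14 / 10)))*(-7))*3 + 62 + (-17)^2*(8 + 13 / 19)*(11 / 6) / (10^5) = 6114969 / 760000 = 8.05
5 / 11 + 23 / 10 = 303 / 110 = 2.75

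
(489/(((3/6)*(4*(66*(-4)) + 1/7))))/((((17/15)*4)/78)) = -2002455/125647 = -15.94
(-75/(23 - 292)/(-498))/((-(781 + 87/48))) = 8/11185827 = 0.00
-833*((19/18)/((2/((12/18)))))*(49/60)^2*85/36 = -646010659/1399680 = -461.54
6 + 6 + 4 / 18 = 110 / 9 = 12.22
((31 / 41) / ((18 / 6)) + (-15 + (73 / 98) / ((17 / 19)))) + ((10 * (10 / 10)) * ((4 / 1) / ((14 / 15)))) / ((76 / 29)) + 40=165229693 / 3893442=42.44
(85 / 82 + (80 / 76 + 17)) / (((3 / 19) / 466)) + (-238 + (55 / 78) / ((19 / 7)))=3408803011 / 60762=56100.90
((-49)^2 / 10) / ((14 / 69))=1183.35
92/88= 23/22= 1.05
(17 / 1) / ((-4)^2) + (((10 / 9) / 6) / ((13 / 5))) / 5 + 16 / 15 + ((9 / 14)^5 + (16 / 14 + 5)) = 7924883693 / 943881120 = 8.40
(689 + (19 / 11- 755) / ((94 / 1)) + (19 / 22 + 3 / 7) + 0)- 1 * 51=631.28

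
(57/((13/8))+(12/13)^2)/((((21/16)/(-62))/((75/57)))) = -2233.18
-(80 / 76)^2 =-400 / 361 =-1.11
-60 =-60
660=660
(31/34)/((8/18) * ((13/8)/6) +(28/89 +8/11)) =1638846/2089079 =0.78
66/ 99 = 2/ 3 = 0.67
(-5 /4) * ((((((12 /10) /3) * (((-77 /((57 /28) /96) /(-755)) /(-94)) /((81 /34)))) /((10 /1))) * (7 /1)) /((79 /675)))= 2052512 /31957791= 0.06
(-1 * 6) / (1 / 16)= -96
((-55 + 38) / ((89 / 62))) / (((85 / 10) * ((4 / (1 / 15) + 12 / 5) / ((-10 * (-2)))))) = -1550 / 3471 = -0.45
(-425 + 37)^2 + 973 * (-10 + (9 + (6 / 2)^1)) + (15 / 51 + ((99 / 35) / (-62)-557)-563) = 5584048467 / 36890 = 151370.25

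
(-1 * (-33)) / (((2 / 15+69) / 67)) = 33165 / 1037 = 31.98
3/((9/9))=3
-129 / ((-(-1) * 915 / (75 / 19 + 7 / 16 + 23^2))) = -6972407 / 92720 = -75.20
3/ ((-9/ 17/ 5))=-85/ 3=-28.33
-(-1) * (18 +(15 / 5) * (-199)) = -579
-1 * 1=-1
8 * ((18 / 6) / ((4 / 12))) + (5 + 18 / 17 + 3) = 1378 / 17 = 81.06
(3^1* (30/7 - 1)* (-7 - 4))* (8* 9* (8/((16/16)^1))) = -437184/7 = -62454.86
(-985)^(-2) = 0.00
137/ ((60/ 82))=5617/ 30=187.23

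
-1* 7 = -7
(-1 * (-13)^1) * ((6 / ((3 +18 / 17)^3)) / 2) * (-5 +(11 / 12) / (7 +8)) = -56779541 / 19710540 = -2.88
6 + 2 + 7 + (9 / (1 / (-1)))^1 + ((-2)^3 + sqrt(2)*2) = -2 + 2*sqrt(2) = 0.83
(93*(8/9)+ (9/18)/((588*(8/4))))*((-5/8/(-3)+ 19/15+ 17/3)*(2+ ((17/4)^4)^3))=10786868172322580990737/526133493760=20502150690.38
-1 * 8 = -8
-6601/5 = -1320.20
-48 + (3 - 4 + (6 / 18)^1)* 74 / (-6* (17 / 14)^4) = -33238288 / 751689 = -44.22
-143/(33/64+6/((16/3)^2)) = -18304/93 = -196.82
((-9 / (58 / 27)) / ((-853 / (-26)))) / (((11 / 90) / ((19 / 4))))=-2700945 / 544214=-4.96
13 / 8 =1.62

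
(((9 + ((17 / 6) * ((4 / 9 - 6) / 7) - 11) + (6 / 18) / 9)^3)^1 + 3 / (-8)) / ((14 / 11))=-44606325445 / 756142128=-58.99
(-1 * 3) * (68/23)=-204/23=-8.87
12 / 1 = 12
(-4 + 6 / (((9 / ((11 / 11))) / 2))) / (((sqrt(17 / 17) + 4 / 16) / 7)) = -224 / 15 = -14.93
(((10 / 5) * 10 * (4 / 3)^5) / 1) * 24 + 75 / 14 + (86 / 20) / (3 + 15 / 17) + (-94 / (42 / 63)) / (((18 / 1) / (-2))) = 255074269 / 124740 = 2044.85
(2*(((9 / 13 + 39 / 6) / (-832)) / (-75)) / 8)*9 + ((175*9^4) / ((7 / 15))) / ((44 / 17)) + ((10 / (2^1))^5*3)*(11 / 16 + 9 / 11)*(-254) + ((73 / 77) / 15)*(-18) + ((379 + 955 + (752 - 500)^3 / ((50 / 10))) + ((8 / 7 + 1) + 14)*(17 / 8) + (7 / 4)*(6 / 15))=13495782441371 / 23795200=567164.07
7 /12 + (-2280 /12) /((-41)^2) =9487 /20172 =0.47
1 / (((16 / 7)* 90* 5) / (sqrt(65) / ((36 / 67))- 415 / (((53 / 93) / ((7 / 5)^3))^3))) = -2095389815596791 / 46524062500000+469* sqrt(65) / 259200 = -45.02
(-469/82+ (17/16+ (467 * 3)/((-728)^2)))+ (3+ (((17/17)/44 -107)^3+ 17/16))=-2212990061817987/1807609804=-1224263.14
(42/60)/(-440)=-7/4400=-0.00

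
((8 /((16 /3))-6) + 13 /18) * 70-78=-3082 /9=-342.44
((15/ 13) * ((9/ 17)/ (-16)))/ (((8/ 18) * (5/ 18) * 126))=-243/ 99008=-0.00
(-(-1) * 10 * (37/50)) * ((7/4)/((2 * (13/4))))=259/130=1.99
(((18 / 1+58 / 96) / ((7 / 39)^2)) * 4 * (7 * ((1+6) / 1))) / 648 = 150917 / 864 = 174.67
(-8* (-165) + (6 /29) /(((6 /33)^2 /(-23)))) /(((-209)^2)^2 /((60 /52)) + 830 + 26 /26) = 0.00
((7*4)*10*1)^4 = 6146560000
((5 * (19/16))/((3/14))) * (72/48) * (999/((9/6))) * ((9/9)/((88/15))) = 3321675/704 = 4718.29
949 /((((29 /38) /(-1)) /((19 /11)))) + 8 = -682626 /319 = -2139.89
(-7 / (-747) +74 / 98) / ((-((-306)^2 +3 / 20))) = -559640 / 68547279969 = -0.00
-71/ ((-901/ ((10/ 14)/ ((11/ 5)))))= 1775/ 69377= 0.03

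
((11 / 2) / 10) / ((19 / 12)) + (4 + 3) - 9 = -157 / 95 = -1.65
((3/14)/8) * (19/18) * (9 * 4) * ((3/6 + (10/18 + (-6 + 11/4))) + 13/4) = 361/336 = 1.07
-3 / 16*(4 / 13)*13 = -3 / 4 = -0.75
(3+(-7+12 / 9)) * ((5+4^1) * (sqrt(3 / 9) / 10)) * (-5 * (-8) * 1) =-32 * sqrt(3) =-55.43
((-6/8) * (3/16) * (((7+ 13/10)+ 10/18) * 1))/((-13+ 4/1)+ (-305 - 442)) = 797/483840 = 0.00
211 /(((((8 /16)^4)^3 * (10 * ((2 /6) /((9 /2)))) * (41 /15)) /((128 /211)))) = 10616832 /41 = 258947.12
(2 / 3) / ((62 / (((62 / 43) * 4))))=8 / 129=0.06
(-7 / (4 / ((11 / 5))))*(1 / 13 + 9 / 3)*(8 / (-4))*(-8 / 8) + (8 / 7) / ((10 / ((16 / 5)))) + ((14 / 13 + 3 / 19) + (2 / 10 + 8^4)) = 176103328 / 43225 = 4074.11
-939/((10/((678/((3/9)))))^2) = -971197371/25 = -38847894.84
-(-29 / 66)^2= -841 / 4356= -0.19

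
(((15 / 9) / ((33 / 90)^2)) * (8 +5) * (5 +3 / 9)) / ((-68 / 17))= -26000 / 121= -214.88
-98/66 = -49/33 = -1.48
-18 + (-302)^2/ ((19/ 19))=91186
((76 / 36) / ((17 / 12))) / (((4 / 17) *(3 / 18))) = 38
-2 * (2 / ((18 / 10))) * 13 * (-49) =12740 / 9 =1415.56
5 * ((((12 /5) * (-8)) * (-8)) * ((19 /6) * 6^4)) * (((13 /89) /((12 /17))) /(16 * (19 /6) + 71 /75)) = 4353523200 /344519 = 12636.53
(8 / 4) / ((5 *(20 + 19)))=0.01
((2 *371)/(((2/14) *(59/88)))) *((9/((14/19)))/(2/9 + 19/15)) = 251226360/3953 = 63553.34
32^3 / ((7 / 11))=360448 / 7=51492.57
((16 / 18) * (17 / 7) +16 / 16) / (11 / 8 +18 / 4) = 1592 / 2961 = 0.54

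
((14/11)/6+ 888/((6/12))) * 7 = 410305/33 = 12433.48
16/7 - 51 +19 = -208/7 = -29.71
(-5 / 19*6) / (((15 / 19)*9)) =-2 / 9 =-0.22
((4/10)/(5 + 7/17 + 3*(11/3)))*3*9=102/155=0.66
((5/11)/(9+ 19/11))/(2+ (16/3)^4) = 405/7752364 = 0.00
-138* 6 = -828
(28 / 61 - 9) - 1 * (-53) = 2712 / 61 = 44.46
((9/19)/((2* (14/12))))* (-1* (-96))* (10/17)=25920/2261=11.46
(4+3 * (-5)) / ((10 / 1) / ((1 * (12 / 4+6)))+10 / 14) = -693 / 115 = -6.03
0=0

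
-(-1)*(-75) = -75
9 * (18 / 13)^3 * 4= 209952 / 2197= 95.56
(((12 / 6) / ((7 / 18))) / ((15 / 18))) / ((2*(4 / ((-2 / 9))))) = -6 / 35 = -0.17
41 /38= 1.08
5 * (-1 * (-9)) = 45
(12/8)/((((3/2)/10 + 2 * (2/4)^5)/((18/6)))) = 360/17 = 21.18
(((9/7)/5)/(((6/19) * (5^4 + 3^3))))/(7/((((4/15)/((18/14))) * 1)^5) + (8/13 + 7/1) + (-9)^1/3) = 10844288/158401189805575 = 0.00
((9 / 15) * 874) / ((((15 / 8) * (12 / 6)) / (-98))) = -13704.32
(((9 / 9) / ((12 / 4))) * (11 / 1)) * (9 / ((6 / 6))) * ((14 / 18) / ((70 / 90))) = 33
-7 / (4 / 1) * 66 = -231 / 2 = -115.50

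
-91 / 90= -1.01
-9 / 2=-4.50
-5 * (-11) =55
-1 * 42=-42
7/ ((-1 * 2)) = -7/ 2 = -3.50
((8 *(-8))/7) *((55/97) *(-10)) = 35200/679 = 51.84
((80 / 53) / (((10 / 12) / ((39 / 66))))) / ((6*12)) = 26 / 1749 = 0.01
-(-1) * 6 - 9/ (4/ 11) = -75/ 4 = -18.75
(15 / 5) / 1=3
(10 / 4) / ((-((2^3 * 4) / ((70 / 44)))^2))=-6125 / 991232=-0.01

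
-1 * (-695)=695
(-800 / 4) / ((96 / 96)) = -200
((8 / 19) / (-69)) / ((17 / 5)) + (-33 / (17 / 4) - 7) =-329101 / 22287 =-14.77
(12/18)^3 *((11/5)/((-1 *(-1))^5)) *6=3.91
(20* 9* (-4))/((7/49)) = -5040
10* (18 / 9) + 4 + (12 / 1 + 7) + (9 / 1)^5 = 59092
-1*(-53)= 53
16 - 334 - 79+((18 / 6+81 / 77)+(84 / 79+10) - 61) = -2694068 / 6083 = -442.88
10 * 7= 70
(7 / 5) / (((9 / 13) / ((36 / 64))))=91 / 80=1.14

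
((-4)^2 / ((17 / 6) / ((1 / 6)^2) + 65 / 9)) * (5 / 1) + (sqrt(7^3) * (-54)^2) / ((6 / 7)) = 720 / 983 + 23814 * sqrt(7) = 63006.65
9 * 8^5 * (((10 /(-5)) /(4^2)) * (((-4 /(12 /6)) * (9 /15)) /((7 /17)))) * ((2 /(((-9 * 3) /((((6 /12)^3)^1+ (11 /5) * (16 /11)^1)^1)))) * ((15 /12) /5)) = -165376 /25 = -6615.04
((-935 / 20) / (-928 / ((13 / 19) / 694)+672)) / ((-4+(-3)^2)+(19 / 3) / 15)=109395 / 11934403072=0.00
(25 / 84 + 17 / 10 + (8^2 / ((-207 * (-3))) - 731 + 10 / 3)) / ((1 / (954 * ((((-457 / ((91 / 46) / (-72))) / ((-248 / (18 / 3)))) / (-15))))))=-18569437.03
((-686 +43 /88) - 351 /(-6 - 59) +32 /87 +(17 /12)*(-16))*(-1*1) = 26888263 /38280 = 702.41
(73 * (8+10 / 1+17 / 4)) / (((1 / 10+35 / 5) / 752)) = 12214360 / 71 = 172033.24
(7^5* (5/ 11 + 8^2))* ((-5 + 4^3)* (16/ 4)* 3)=8436643404/ 11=766967582.18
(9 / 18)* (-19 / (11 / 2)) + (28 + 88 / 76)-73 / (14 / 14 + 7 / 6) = -17013 / 2717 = -6.26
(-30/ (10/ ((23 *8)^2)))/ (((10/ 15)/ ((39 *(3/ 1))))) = -17825184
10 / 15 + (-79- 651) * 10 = -21898 / 3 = -7299.33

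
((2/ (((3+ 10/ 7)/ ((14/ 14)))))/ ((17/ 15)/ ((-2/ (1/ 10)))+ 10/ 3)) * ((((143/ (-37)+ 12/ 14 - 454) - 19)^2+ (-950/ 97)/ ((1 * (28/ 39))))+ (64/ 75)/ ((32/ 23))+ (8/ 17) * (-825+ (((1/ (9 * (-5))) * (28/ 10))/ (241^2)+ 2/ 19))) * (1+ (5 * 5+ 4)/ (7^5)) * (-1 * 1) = -278905026656369796110839952/ 8931311602517874081043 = -31227.78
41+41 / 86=3567 / 86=41.48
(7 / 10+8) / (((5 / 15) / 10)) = 261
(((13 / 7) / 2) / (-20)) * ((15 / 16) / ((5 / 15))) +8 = 7051 / 896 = 7.87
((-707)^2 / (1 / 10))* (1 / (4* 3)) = 416540.83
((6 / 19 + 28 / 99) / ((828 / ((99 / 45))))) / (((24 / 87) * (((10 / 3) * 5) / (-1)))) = -16327 / 47196000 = -0.00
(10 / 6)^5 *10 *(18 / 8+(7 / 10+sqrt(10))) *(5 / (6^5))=921875 / 3779136+78125 *sqrt(10) / 944784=0.51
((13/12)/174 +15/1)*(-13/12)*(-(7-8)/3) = -407329/75168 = -5.42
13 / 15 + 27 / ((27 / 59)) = 898 / 15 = 59.87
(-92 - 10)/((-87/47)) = 55.10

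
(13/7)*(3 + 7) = 130/7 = 18.57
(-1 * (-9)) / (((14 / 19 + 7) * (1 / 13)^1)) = 741 / 49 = 15.12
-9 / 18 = -1 / 2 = -0.50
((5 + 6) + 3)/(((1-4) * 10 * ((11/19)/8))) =-1064/165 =-6.45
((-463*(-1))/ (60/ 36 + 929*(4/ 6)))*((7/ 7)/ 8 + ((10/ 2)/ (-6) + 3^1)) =25465/ 14904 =1.71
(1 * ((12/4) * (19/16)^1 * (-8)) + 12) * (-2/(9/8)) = 88/3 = 29.33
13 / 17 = 0.76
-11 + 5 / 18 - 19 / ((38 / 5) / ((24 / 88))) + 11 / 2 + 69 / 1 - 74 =-2159 / 198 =-10.90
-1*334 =-334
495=495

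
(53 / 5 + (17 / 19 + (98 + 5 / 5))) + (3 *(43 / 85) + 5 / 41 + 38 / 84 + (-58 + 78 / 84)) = 15438968 / 278103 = 55.52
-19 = -19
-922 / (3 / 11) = -10142 / 3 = -3380.67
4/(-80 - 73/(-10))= -40/727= -0.06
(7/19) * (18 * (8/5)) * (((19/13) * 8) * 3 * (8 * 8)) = 1548288/65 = 23819.82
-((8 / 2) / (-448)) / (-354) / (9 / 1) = -1 / 356832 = -0.00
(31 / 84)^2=961 / 7056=0.14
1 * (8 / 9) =0.89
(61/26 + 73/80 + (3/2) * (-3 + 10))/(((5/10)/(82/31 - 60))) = -12720701/8060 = -1578.25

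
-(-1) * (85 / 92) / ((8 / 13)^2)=14365 / 5888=2.44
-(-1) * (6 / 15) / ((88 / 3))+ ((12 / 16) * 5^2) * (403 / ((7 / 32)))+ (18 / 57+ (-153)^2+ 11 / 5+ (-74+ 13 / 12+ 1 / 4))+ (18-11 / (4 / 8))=5080506253 / 87780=57877.72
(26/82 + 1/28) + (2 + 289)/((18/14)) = 780707/3444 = 226.69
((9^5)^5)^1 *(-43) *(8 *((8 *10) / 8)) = -2469569077659972905369656560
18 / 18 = 1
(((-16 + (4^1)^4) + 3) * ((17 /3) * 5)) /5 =1377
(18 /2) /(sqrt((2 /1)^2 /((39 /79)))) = 9*sqrt(3081) /158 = 3.16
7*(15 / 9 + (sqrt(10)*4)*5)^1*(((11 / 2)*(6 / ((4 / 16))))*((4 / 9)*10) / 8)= 7700 / 9 + 30800*sqrt(10) / 3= 33321.61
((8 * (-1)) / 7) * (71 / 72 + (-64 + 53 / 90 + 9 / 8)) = 2452 / 35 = 70.06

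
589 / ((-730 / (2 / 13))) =-589 / 4745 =-0.12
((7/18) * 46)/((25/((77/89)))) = 0.62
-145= -145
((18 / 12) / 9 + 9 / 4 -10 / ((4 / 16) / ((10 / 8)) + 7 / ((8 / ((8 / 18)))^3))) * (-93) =103200767 / 23468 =4397.51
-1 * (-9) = 9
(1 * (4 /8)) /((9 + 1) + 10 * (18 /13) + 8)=0.02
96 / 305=0.31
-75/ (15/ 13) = -65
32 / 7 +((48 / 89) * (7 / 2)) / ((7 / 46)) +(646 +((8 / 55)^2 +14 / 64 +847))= 91075679929 / 60306400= 1510.22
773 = 773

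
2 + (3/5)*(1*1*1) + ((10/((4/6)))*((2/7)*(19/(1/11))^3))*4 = 5477597491/35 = 156502785.46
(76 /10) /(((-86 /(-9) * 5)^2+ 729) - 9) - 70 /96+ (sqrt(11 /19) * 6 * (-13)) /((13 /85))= -510 * sqrt(209) /19 - 10603939 /14593200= -388.78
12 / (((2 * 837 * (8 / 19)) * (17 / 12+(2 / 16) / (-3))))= 38 / 3069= 0.01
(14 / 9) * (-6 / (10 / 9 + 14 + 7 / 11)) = -924 / 1559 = -0.59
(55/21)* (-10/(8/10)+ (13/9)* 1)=-10945/378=-28.96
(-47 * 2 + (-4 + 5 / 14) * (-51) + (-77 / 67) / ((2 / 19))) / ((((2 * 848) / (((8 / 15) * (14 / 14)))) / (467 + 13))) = 303416 / 24857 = 12.21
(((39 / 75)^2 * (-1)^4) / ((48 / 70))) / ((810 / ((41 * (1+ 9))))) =48503 / 243000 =0.20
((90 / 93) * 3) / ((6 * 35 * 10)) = 3 / 2170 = 0.00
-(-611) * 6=3666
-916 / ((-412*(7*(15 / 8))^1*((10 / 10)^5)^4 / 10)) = 3664 / 2163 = 1.69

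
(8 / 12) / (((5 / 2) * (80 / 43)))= 43 / 300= 0.14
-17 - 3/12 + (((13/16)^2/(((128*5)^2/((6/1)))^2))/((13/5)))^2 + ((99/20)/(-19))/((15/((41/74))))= -55955961479878987543992936633/3242015270954453696512000000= -17.26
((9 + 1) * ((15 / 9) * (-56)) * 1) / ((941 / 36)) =-33600 / 941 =-35.71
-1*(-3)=3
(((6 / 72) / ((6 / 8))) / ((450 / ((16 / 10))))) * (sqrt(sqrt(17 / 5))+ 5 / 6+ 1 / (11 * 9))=334 / 1002375+ 4 * 17^(1 / 4) * 5^(3 / 4) / 50625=0.00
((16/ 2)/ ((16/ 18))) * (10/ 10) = 9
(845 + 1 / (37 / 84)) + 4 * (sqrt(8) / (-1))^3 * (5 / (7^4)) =31349 / 37-320 * sqrt(2) / 2401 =847.08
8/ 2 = 4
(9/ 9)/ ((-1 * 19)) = -1/ 19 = -0.05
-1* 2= -2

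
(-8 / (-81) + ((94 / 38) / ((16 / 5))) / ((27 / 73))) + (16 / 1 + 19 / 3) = 603833 / 24624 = 24.52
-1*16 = -16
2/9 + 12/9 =14/9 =1.56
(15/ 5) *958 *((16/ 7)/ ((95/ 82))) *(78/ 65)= 22624128/ 3325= 6804.25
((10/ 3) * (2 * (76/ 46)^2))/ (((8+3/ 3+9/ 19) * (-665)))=-0.00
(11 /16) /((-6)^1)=-11 /96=-0.11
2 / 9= 0.22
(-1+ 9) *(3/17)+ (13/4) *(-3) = -567/68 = -8.34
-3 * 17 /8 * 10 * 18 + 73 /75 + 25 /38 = -1632863 /1425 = -1145.87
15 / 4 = 3.75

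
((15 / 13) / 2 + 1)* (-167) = -6847 / 26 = -263.35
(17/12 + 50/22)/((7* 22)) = 487/20328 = 0.02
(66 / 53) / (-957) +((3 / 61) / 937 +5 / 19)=437167188 / 1669155871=0.26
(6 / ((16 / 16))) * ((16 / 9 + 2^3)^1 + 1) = 194 / 3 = 64.67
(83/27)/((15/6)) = 166/135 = 1.23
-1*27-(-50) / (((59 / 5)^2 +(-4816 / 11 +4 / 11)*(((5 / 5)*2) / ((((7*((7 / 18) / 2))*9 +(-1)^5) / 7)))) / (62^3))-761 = -10094416636 / 334247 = -30200.47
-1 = -1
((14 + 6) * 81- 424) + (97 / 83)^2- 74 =1123.37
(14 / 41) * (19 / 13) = 0.50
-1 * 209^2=-43681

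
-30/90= -1/3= -0.33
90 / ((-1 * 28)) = -45 / 14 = -3.21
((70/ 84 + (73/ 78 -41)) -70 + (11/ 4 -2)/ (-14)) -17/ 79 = -6297537/ 57512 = -109.50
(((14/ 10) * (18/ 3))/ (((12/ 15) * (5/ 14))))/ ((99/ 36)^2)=2352/ 605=3.89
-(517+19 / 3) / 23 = -1570 / 69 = -22.75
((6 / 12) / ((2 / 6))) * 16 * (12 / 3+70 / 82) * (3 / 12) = 29.12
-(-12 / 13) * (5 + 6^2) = 492 / 13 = 37.85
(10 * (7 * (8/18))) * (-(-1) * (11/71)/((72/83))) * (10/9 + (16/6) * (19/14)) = 1360370/51759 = 26.28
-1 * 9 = -9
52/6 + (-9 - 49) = -148/3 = -49.33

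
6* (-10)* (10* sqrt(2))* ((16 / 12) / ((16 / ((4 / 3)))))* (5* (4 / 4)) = -1000* sqrt(2) / 3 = -471.40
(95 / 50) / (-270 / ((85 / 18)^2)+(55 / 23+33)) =126293 / 1547644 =0.08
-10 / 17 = -0.59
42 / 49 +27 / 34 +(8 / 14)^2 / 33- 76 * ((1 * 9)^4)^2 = -3271550794.34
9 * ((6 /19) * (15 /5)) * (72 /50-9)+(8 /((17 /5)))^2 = -8088602 /137275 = -58.92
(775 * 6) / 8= 2325 / 4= 581.25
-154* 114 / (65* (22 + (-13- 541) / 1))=33 / 65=0.51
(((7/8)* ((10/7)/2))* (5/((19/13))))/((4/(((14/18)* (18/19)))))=2275/5776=0.39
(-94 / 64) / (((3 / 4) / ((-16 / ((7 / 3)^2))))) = 5.76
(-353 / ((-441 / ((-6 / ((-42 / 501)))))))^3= 204867717859351 / 1089547389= 188030.11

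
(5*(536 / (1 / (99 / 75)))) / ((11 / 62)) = 99696 / 5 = 19939.20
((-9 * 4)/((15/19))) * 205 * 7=-65436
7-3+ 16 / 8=6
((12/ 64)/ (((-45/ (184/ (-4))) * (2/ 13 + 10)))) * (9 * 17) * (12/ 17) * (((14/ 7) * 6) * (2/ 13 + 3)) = 8487/ 110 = 77.15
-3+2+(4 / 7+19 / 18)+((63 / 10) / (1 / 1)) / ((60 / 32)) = 12559 / 3150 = 3.99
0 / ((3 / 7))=0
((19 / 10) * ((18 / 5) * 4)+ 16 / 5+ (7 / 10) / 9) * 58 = 399823 / 225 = 1776.99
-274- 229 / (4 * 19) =-21053 / 76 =-277.01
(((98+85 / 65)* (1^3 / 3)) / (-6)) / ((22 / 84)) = -21.07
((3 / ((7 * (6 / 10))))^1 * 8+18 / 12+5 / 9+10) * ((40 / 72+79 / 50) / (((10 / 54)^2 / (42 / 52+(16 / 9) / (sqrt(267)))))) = 8606716 * sqrt(267) / 1168125+58095333 / 65000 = 1014.17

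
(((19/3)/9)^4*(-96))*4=-16681088/177147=-94.17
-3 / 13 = -0.23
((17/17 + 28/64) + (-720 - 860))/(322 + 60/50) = -126285/25856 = -4.88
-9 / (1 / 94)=-846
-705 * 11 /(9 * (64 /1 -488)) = 2585 /1272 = 2.03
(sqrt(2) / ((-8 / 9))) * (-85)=765 * sqrt(2) / 8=135.23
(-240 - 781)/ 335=-3.05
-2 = -2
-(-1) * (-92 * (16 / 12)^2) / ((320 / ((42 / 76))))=-161 / 570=-0.28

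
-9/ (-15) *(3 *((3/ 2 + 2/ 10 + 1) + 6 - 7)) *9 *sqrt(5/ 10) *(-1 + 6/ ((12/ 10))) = 1377 *sqrt(2)/ 25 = 77.89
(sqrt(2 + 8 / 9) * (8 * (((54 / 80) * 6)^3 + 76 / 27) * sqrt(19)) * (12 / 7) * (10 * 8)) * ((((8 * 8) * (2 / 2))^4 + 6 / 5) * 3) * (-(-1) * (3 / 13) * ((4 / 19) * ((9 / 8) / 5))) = 2150873806107432 * sqrt(494) / 154375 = 309671640283.44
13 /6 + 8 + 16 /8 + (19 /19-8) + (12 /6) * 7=115 /6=19.17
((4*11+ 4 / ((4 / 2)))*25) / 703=1150 / 703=1.64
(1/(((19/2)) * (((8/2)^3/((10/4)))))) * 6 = 0.02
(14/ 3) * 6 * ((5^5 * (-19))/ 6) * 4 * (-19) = 63175000/ 3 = 21058333.33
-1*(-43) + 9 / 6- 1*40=9 / 2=4.50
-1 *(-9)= 9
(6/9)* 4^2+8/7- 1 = 227/21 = 10.81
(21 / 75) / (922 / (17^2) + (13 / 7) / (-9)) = 127449 / 1358225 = 0.09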